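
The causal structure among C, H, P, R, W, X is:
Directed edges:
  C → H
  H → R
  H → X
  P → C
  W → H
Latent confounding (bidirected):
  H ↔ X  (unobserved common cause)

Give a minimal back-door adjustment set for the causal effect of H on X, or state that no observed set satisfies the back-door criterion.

desc(H)\{H}={R,X}; candidates ⊆ {C,P,W}.
H↔X: latent back-door arc(s) into H.
size 0: {}; under {} H still reaches {C,P,W,X} ∋ X.
size 1: {C}, {P}, {W}; under {C} H still reaches {W,X} ∋ X.
size 2: {C,P}, {C,W}, {P,W}; under {C,P} H still reaches {W,X} ∋ X.
H↔X cannot be blocked by any observed set — no back-door set.

H→X: no observed back-door set.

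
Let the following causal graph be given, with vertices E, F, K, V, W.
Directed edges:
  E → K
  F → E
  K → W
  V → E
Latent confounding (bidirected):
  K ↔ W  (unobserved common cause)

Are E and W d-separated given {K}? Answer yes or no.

No — E and W are d-connected given {K}.

Bayes-Ball from E | {K} reaches {F,V,W}.
W ∈ reach(E|{K}) ⇒ E ⊥̸ W | {K}.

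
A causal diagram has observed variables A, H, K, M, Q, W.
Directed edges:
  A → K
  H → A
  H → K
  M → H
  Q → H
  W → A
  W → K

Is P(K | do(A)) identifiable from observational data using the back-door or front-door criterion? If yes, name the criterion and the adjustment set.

P(K|do(A)): backdoor, adjust for {H, W}.

desc(A)\{A}={K}; candidates ⊆ {H,M,Q,W}.
size 0: {}; under {} A still reaches {H,K,M,Q,W} ∋ K.
size 1: {H}, {M}, {Q} …(+1); under {H} A still reaches {K,W} ∋ K.
{H,W}: A⊥K given {H,W} in G with A→· removed — back-door holds.
P(K|do(A)) = Σ_{H,W} P(K|A,H,W)·P(H,W).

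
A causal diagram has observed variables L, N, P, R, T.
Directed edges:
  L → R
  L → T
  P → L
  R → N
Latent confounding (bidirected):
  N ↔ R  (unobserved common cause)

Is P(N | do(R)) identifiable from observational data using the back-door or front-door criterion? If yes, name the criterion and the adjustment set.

desc(R)\{R}={N}; candidates ⊆ {L,P,T}.
R↔N: latent back-door arc(s) into R.
size 0: {}; under {} R still reaches {L,N,P,T} ∋ N.
size 1: {L}, {P}, {T}; under {L} R still reaches {N} ∋ N.
size 2: {L,P}, {L,T}, {P,T}; under {L,P} R still reaches {N} ∋ N.
R↔N cannot be blocked by any observed set — no back-door set.
No mediator lies on a directed R→…→N path.
Neither criterion identifies P(N|do(R)) in this graph.

P(N|do(R)): not identifiable (no BD/FD set).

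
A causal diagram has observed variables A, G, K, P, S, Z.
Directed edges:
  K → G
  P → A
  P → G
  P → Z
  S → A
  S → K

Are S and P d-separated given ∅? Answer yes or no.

Bayes-Ball from S | ∅ reaches {A,G,K}.
P ∉ reach(S|∅) ⇒ S ⊥ P | ∅.

Yes — S ⊥ P | ∅.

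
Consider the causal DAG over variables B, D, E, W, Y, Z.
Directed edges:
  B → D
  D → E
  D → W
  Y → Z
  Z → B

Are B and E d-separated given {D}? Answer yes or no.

Yes — B ⊥ E | {D}.

Bayes-Ball from B | {D} reaches {Y,Z}.
E ∉ reach(B|{D}) ⇒ B ⊥ E | {D}.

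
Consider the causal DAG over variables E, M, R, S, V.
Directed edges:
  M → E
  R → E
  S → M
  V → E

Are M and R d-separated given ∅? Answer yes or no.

Bayes-Ball from M | ∅ reaches {E,S}.
R ∉ reach(M|∅) ⇒ M ⊥ R | ∅.

Yes — M ⊥ R | ∅.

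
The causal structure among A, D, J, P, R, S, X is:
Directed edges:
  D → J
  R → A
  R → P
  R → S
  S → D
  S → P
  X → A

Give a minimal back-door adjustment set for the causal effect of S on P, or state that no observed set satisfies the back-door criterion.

desc(S)\{S}={D,J,P}; candidates ⊆ {A,R,X}.
size 0: {}; under {} S still reaches {A,P,R} ∋ P.
{R}: S⊥P given {R} in G with S→· removed — back-door holds.

S→P: minimal back-door set {R}.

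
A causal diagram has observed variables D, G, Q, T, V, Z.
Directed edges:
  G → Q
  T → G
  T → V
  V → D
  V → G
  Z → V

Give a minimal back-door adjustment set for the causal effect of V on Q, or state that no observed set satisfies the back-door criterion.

desc(V)\{V}={D,G,Q}; candidates ⊆ {T,Z}.
size 0: {}; under {} V still reaches {G,Q,T,Z} ∋ Q.
{T}: V⊥Q given {T} in G with V→· removed — back-door holds.

V→Q: minimal back-door set {T}.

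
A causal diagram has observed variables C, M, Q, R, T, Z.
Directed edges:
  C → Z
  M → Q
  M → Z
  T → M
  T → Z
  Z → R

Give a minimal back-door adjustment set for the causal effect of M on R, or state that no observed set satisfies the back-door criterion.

desc(M)\{M}={Q,R,Z}; candidates ⊆ {C,T}.
size 0: {}; under {} M still reaches {R,T,Z} ∋ R.
{T}: M⊥R given {T} in G with M→· removed — back-door holds.

M→R: minimal back-door set {T}.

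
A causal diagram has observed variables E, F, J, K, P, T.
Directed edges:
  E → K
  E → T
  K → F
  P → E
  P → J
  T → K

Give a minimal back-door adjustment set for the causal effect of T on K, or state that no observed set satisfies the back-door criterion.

T→K: minimal back-door set {E}.

desc(T)\{T}={F,K}; candidates ⊆ {E,J,P}.
size 0: {}; under {} T still reaches {E,F,J,K,P} ∋ K.
{E}: T⊥K given {E} in G with T→· removed — back-door holds.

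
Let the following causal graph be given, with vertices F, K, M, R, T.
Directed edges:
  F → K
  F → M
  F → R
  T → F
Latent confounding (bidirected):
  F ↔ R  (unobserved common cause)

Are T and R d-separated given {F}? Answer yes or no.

Bayes-Ball from T | {F} reaches {R}.
R ∈ reach(T|{F}) ⇒ T ⊥̸ R | {F}.

No — T and R are d-connected given {F}.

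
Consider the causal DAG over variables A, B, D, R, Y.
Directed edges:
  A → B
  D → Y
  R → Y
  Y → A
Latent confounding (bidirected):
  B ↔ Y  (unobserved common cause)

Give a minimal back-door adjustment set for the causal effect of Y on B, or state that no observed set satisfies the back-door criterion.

desc(Y)\{Y}={A,B}; candidates ⊆ {D,R}.
Y↔B: latent back-door arc(s) into Y.
size 0: {}; under {} Y still reaches {B,D,R} ∋ B.
size 1: {D}, {R}; under {D} Y still reaches {B,R} ∋ B.
size 2: {D,R}; under {D,R} Y still reaches {B} ∋ B.
Y↔B cannot be blocked by any observed set — no back-door set.

Y→B: no observed back-door set.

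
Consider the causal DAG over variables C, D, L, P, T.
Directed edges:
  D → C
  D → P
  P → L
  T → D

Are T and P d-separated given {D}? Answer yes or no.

Bayes-Ball from T | {D} reaches ∅.
P ∉ reach(T|{D}) ⇒ T ⊥ P | {D}.

Yes — T ⊥ P | {D}.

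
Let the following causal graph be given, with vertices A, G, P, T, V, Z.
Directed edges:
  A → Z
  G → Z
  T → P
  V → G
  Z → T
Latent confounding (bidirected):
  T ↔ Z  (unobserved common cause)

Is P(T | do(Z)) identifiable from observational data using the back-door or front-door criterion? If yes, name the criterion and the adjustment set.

P(T|do(Z)): not identifiable (no BD/FD set).

desc(Z)\{Z}={P,T}; candidates ⊆ {A,G,V}.
Z↔T: latent back-door arc(s) into Z.
size 0: {}; under {} Z still reaches {A,G,P,T,V} ∋ T.
size 1: {A}, {G}, {V}; under {A} Z still reaches {G,P,T,V} ∋ T.
size 2: {A,G}, {A,V}, {G,V}; under {A,G} Z still reaches {P,T} ∋ T.
Z↔T cannot be blocked by any observed set — no back-door set.
No mediator lies on a directed Z→…→T path.
Neither criterion identifies P(T|do(Z)) in this graph.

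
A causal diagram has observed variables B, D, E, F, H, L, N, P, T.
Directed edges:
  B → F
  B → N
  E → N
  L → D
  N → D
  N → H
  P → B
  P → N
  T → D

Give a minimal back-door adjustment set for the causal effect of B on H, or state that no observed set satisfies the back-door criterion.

B→H: minimal back-door set {P}.

desc(B)\{B}={D,F,H,N}; candidates ⊆ {E,L,P,T}.
size 0: {}; under {} B still reaches {D,H,N,P} ∋ H.
{P}: B⊥H given {P} in G with B→· removed — back-door holds.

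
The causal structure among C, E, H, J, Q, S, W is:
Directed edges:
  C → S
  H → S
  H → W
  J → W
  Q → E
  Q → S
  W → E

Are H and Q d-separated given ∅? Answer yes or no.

Bayes-Ball from H | ∅ reaches {E,S,W}.
Q ∉ reach(H|∅) ⇒ H ⊥ Q | ∅.

Yes — H ⊥ Q | ∅.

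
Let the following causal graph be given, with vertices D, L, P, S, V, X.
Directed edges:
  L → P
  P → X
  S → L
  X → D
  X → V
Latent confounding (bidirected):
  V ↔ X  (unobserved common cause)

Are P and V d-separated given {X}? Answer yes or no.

No — P and V are d-connected given {X}.

Bayes-Ball from P | {X} reaches {L,S,V}.
V ∈ reach(P|{X}) ⇒ P ⊥̸ V | {X}.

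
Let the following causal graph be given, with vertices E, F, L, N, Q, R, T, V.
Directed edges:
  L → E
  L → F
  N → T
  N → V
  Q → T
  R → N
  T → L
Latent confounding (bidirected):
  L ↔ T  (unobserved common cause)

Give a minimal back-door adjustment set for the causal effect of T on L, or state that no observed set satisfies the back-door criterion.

T→L: no observed back-door set.

desc(T)\{T}={E,F,L}; candidates ⊆ {N,Q,R,V}.
T↔L: latent back-door arc(s) into T.
size 0: {}; under {} T still reaches {E,F,L,N,Q,R,V} ∋ L.
size 1: {N}, {Q}, {R} …(+1); under {N} T still reaches {E,F,L,Q} ∋ L.
size 2: {N,Q}, {N,R}, {N,V} …(+3); under {N,Q} T still reaches {E,F,L} ∋ L.
T↔L cannot be blocked by any observed set — no back-door set.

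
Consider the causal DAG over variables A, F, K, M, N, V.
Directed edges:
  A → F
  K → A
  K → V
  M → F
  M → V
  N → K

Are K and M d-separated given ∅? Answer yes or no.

Yes — K ⊥ M | ∅.

Bayes-Ball from K | ∅ reaches {A,F,N,V}.
M ∉ reach(K|∅) ⇒ K ⊥ M | ∅.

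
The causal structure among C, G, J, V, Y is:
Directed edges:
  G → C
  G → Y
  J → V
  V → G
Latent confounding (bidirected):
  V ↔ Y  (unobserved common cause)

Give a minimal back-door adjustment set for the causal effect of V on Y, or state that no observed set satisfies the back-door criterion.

desc(V)\{V}={C,G,Y}; candidates ⊆ {J}.
V↔Y: latent back-door arc(s) into V.
size 0: {}; under {} V still reaches {J,Y} ∋ Y.
size 1: {J}; under {J} V still reaches {Y} ∋ Y.
V↔Y cannot be blocked by any observed set — no back-door set.

V→Y: no observed back-door set.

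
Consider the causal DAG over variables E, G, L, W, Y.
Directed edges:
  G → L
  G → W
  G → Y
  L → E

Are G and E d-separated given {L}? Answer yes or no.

Bayes-Ball from G | {L} reaches {W,Y}.
E ∉ reach(G|{L}) ⇒ G ⊥ E | {L}.

Yes — G ⊥ E | {L}.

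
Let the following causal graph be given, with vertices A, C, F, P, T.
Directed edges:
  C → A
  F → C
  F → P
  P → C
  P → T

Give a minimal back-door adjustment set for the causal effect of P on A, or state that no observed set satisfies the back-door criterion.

P→A: minimal back-door set {F}.

desc(P)\{P}={A,C,T}; candidates ⊆ {F}.
size 0: {}; under {} P still reaches {A,C,F} ∋ A.
{F}: P⊥A given {F} in G with P→· removed — back-door holds.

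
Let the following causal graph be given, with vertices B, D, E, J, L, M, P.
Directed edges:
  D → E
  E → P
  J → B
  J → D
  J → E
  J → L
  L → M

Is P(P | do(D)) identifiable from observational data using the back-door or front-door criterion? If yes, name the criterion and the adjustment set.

desc(D)\{D}={E,P}; candidates ⊆ {B,J,L,M}.
size 0: {}; under {} D still reaches {B,E,J,L,M,P} ∋ P.
{J}: D⊥P given {J} in G with D→· removed — back-door holds.
P(P|do(D)) = Σ_{J} P(P|D,J)·P(J).

P(P|do(D)): backdoor, adjust for {J}.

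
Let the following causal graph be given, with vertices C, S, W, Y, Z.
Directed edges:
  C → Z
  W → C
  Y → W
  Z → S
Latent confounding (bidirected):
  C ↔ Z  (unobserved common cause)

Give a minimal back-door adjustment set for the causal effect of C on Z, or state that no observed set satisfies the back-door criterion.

C→Z: no observed back-door set.

desc(C)\{C}={S,Z}; candidates ⊆ {W,Y}.
C↔Z: latent back-door arc(s) into C.
size 0: {}; under {} C still reaches {S,W,Y,Z} ∋ Z.
size 1: {W}, {Y}; under {W} C still reaches {S,Z} ∋ Z.
size 2: {W,Y}; under {W,Y} C still reaches {S,Z} ∋ Z.
C↔Z cannot be blocked by any observed set — no back-door set.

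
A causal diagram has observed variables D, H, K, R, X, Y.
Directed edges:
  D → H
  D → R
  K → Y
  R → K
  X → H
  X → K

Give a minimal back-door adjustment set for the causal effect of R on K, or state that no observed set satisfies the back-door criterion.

desc(R)\{R}={K,Y}; candidates ⊆ {D,H,X}.
∅: R⊥K given ∅ in G with R→· removed — back-door holds.

R→K: minimal back-door set ∅.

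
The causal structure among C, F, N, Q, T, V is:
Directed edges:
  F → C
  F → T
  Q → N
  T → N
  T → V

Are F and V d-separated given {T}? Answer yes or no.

Yes — F ⊥ V | {T}.

Bayes-Ball from F | {T} reaches {C}.
V ∉ reach(F|{T}) ⇒ F ⊥ V | {T}.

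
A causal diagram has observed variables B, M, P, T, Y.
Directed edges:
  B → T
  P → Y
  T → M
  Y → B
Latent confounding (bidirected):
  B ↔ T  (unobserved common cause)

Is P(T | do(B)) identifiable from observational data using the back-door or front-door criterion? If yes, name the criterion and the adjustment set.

desc(B)\{B}={M,T}; candidates ⊆ {P,Y}.
B↔T: latent back-door arc(s) into B.
size 0: {}; under {} B still reaches {M,P,T,Y} ∋ T.
size 1: {P}, {Y}; under {P} B still reaches {M,T,Y} ∋ T.
size 2: {P,Y}; under {P,Y} B still reaches {M,T} ∋ T.
B↔T cannot be blocked by any observed set — no back-door set.
No mediator lies on a directed B→…→T path.
Neither criterion identifies P(T|do(B)) in this graph.

P(T|do(B)): not identifiable (no BD/FD set).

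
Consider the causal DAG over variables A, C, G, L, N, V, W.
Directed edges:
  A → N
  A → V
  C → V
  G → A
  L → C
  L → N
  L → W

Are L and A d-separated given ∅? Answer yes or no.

Bayes-Ball from L | ∅ reaches {C,N,V,W}.
A ∉ reach(L|∅) ⇒ L ⊥ A | ∅.

Yes — L ⊥ A | ∅.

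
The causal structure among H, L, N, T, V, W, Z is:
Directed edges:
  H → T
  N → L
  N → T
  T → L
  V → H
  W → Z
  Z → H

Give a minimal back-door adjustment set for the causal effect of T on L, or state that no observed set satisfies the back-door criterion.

T→L: minimal back-door set {N}.

desc(T)\{T}={L}; candidates ⊆ {H,N,V,W,Z}.
size 0: {}; under {} T still reaches {H,L,N,V,W,Z} ∋ L.
{N}: T⊥L given {N} in G with T→· removed — back-door holds.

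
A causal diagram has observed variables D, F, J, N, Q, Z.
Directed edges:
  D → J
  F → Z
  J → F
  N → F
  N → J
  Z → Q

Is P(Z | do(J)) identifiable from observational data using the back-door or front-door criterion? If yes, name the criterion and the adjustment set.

P(Z|do(J)): backdoor, adjust for {N}.

desc(J)\{J}={F,Q,Z}; candidates ⊆ {D,N}.
size 0: {}; under {} J still reaches {D,F,N,Q,Z} ∋ Z.
{N}: J⊥Z given {N} in G with J→· removed — back-door holds.
P(Z|do(J)) = Σ_{N} P(Z|J,N)·P(N).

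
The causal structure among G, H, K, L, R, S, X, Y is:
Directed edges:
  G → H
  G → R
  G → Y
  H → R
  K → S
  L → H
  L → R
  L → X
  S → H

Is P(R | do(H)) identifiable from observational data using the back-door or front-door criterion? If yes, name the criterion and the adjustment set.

desc(H)\{H}={R}; candidates ⊆ {G,K,L,S,X,Y}.
size 0: {}; under {} H still reaches {G,K,L,R,S,X,Y} ∋ R.
size 1: {G}, {K}, {L} …(+3); under {G} H still reaches {K,L,R,S,X} ∋ R.
{G,L}: H⊥R given {G,L} in G with H→· removed — back-door holds.
P(R|do(H)) = Σ_{G,L} P(R|H,G,L)·P(G,L).

P(R|do(H)): backdoor, adjust for {G, L}.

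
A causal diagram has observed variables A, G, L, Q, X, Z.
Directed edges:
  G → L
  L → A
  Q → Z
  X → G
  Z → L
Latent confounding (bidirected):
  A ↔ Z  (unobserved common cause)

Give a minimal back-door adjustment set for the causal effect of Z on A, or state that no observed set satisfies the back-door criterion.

desc(Z)\{Z}={A,L}; candidates ⊆ {G,Q,X}.
Z↔A: latent back-door arc(s) into Z.
size 0: {}; under {} Z still reaches {A,Q} ∋ A.
size 1: {G}, {Q}, {X}; under {G} Z still reaches {A,Q} ∋ A.
size 2: {G,Q}, {G,X}, {Q,X}; under {G,Q} Z still reaches {A} ∋ A.
Z↔A cannot be blocked by any observed set — no back-door set.

Z→A: no observed back-door set.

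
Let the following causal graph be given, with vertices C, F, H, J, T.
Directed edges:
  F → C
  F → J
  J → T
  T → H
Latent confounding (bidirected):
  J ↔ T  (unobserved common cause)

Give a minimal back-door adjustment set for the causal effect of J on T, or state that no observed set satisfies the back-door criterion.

J→T: no observed back-door set.

desc(J)\{J}={H,T}; candidates ⊆ {C,F}.
J↔T: latent back-door arc(s) into J.
size 0: {}; under {} J still reaches {C,F,H,T} ∋ T.
size 1: {C}, {F}; under {C} J still reaches {F,H,T} ∋ T.
size 2: {C,F}; under {C,F} J still reaches {H,T} ∋ T.
J↔T cannot be blocked by any observed set — no back-door set.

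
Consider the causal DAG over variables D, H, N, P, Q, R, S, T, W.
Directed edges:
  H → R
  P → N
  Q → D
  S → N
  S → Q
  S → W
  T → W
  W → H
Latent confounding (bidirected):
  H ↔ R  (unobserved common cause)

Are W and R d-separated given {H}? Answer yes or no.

Bayes-Ball from W | {H} reaches {D,N,Q,R,S,T}.
R ∈ reach(W|{H}) ⇒ W ⊥̸ R | {H}.

No — W and R are d-connected given {H}.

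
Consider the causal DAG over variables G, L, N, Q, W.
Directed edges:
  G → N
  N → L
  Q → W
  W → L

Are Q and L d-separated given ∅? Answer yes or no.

No — Q and L are d-connected given ∅.

Bayes-Ball from Q | ∅ reaches {L,W}.
L ∈ reach(Q|∅) ⇒ Q ⊥̸ L | ∅.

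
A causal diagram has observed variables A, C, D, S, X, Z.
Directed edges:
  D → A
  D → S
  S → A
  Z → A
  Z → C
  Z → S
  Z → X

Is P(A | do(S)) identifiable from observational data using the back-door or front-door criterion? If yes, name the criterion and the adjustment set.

desc(S)\{S}={A}; candidates ⊆ {C,D,X,Z}.
size 0: {}; under {} S still reaches {A,C,D,X,Z} ∋ A.
size 1: {C}, {D}, {X} …(+1); under {C} S still reaches {A,D,X,Z} ∋ A.
{D,Z}: S⊥A given {D,Z} in G with S→· removed — back-door holds.
P(A|do(S)) = Σ_{D,Z} P(A|S,D,Z)·P(D,Z).

P(A|do(S)): backdoor, adjust for {D, Z}.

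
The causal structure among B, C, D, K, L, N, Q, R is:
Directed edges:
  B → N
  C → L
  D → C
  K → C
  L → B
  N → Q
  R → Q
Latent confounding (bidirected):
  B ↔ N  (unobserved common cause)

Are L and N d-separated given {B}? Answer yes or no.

No — L and N are d-connected given {B}.

Bayes-Ball from L | {B} reaches {C,D,K,N,Q}.
N ∈ reach(L|{B}) ⇒ L ⊥̸ N | {B}.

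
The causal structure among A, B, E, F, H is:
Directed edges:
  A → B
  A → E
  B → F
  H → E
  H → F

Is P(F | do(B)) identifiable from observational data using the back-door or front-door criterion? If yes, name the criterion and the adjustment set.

desc(B)\{B}={F}; candidates ⊆ {A,E,H}.
∅: B⊥F given ∅ in G with B→· removed — back-door holds.
P(F|do(B)) = P(F|B) — no adjustment needed.

P(F|do(B)): backdoor, adjust for ∅.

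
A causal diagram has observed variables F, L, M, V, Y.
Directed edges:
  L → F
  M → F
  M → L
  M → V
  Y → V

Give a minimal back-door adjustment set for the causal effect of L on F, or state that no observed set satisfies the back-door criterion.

L→F: minimal back-door set {M}.

desc(L)\{L}={F}; candidates ⊆ {M,V,Y}.
size 0: {}; under {} L still reaches {F,M,V} ∋ F.
{M}: L⊥F given {M} in G with L→· removed — back-door holds.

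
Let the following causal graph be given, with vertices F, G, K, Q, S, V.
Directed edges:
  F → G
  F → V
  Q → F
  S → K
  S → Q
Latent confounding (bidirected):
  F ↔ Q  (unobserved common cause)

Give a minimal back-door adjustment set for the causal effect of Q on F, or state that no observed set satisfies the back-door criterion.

desc(Q)\{Q}={F,G,V}; candidates ⊆ {K,S}.
Q↔F: latent back-door arc(s) into Q.
size 0: {}; under {} Q still reaches {F,G,K,S,V} ∋ F.
size 1: {K}, {S}; under {K} Q still reaches {F,G,S,V} ∋ F.
size 2: {K,S}; under {K,S} Q still reaches {F,G,V} ∋ F.
Q↔F cannot be blocked by any observed set — no back-door set.

Q→F: no observed back-door set.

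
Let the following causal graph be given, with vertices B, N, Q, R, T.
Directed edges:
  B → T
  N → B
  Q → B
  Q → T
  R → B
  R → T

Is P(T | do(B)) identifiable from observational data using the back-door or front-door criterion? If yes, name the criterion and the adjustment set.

P(T|do(B)): backdoor, adjust for {Q, R}.

desc(B)\{B}={T}; candidates ⊆ {N,Q,R}.
size 0: {}; under {} B still reaches {N,Q,R,T} ∋ T.
size 1: {N}, {Q}, {R}; under {N} B still reaches {Q,R,T} ∋ T.
{Q,R}: B⊥T given {Q,R} in G with B→· removed — back-door holds.
P(T|do(B)) = Σ_{Q,R} P(T|B,Q,R)·P(Q,R).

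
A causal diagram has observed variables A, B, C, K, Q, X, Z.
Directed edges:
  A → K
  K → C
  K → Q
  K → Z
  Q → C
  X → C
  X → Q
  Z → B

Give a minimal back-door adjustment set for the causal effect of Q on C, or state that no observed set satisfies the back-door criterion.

desc(Q)\{Q}={C}; candidates ⊆ {A,B,K,X,Z}.
size 0: {}; under {} Q still reaches {A,B,C,K,X,Z} ∋ C.
size 1: {A}, {B}, {K} …(+2); under {A} Q still reaches {B,C,K,X,Z} ∋ C.
{K,X}: Q⊥C given {K,X} in G with Q→· removed — back-door holds.

Q→C: minimal back-door set {K, X}.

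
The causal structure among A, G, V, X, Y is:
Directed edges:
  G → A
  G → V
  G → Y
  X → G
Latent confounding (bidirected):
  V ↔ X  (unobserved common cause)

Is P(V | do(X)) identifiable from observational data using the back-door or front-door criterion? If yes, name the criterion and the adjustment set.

desc(X)\{X}={A,G,V,Y}; candidates ⊆ {—}.
X↔V: latent back-door arc(s) into X.
size 0: {}; under {} X still reaches {V} ∋ V.
X↔V cannot be blocked by any observed set — no back-door set.
{G}: (i) intercepts every directed X→V path; (ii) no back-door X→{G}; (iii) {X} blocks every back-door {G}→V. Front-door holds.
P(V|do(X)) = Σ_{G} P(G|X) Σ_{X'} P(V|G,X')P(X').

P(V|do(X)): frontdoor, adjust for {G}.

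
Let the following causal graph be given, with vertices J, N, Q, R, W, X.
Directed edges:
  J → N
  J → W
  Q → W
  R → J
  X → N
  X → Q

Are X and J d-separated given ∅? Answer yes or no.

Bayes-Ball from X | ∅ reaches {N,Q,W}.
J ∉ reach(X|∅) ⇒ X ⊥ J | ∅.

Yes — X ⊥ J | ∅.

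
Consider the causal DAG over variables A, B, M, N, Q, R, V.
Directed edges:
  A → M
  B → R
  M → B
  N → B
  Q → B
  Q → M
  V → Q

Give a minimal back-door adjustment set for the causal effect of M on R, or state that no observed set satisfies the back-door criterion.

M→R: minimal back-door set {Q}.

desc(M)\{M}={B,R}; candidates ⊆ {A,N,Q,V}.
size 0: {}; under {} M still reaches {A,B,Q,R,V} ∋ R.
{Q}: M⊥R given {Q} in G with M→· removed — back-door holds.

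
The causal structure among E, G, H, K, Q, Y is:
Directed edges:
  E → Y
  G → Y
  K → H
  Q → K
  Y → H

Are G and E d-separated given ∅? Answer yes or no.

Yes — G ⊥ E | ∅.

Bayes-Ball from G | ∅ reaches {H,Y}.
E ∉ reach(G|∅) ⇒ G ⊥ E | ∅.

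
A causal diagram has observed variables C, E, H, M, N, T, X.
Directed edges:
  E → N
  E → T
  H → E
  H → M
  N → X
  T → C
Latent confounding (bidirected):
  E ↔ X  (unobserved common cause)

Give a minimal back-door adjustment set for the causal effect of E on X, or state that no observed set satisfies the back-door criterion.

desc(E)\{E}={C,N,T,X}; candidates ⊆ {H,M}.
E↔X: latent back-door arc(s) into E.
size 0: {}; under {} E still reaches {H,M,X} ∋ X.
size 1: {H}, {M}; under {H} E still reaches {X} ∋ X.
size 2: {H,M}; under {H,M} E still reaches {X} ∋ X.
E↔X cannot be blocked by any observed set — no back-door set.

E→X: no observed back-door set.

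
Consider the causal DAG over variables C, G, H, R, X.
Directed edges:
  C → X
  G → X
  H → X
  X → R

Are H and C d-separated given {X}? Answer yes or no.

Bayes-Ball from H | {X} reaches {C,G}.
C ∈ reach(H|{X}) ⇒ H ⊥̸ C | {X}.

No — H and C are d-connected given {X}.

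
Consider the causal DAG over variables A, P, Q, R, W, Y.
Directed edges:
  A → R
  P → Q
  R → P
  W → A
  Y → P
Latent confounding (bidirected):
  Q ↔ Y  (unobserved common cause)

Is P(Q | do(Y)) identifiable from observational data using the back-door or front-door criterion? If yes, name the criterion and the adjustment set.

P(Q|do(Y)): frontdoor, adjust for {P}.

desc(Y)\{Y}={P,Q}; candidates ⊆ {A,R,W}.
Y↔Q: latent back-door arc(s) into Y.
size 0: {}; under {} Y still reaches {Q} ∋ Q.
size 1: {A}, {R}, {W}; under {A} Y still reaches {Q} ∋ Q.
size 2: {A,R}, {A,W}, {R,W}; under {A,R} Y still reaches {Q} ∋ Q.
Y↔Q cannot be blocked by any observed set — no back-door set.
{P}: (i) intercepts every directed Y→Q path; (ii) no back-door Y→{P}; (iii) {Y} blocks every back-door {P}→Q. Front-door holds.
P(Q|do(Y)) = Σ_{P} P(P|Y) Σ_{Y'} P(Q|P,Y')P(Y').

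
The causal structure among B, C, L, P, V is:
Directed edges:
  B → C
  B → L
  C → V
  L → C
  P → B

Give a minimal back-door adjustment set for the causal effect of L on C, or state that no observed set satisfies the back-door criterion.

L→C: minimal back-door set {B}.

desc(L)\{L}={C,V}; candidates ⊆ {B,P}.
size 0: {}; under {} L still reaches {B,C,P,V} ∋ C.
{B}: L⊥C given {B} in G with L→· removed — back-door holds.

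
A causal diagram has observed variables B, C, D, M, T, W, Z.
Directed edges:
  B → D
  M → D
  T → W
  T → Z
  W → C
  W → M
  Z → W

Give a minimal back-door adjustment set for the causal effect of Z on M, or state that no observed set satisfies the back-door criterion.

desc(Z)\{Z}={C,D,M,W}; candidates ⊆ {B,T}.
size 0: {}; under {} Z still reaches {C,D,M,T,W} ∋ M.
{T}: Z⊥M given {T} in G with Z→· removed — back-door holds.

Z→M: minimal back-door set {T}.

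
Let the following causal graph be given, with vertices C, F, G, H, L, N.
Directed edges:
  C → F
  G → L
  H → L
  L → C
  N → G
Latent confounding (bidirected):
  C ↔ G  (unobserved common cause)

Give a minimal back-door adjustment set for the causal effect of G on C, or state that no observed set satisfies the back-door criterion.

G→C: no observed back-door set.

desc(G)\{G}={C,F,L}; candidates ⊆ {H,N}.
G↔C: latent back-door arc(s) into G.
size 0: {}; under {} G still reaches {C,F,N} ∋ C.
size 1: {H}, {N}; under {H} G still reaches {C,F,N} ∋ C.
size 2: {H,N}; under {H,N} G still reaches {C,F} ∋ C.
G↔C cannot be blocked by any observed set — no back-door set.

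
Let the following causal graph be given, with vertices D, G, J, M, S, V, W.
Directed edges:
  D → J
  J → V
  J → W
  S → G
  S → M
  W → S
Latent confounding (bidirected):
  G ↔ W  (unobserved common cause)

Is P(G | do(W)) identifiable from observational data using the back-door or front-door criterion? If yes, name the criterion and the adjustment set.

P(G|do(W)): frontdoor, adjust for {S}.

desc(W)\{W}={G,M,S}; candidates ⊆ {D,J,V}.
W↔G: latent back-door arc(s) into W.
size 0: {}; under {} W still reaches {D,G,J,V} ∋ G.
size 1: {D}, {J}, {V}; under {D} W still reaches {G,J,V} ∋ G.
size 2: {D,J}, {D,V}, {J,V}; under {D,J} W still reaches {G} ∋ G.
W↔G cannot be blocked by any observed set — no back-door set.
{S}: (i) intercepts every directed W→G path; (ii) no back-door W→{S}; (iii) {W} blocks every back-door {S}→G. Front-door holds.
P(G|do(W)) = Σ_{S} P(S|W) Σ_{W'} P(G|S,W')P(W').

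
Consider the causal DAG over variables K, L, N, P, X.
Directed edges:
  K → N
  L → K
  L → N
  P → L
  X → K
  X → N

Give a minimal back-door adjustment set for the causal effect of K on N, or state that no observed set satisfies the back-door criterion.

K→N: minimal back-door set {L, X}.

desc(K)\{K}={N}; candidates ⊆ {L,P,X}.
size 0: {}; under {} K still reaches {L,N,P,X} ∋ N.
size 1: {L}, {P}, {X}; under {L} K still reaches {N,X} ∋ N.
{L,X}: K⊥N given {L,X} in G with K→· removed — back-door holds.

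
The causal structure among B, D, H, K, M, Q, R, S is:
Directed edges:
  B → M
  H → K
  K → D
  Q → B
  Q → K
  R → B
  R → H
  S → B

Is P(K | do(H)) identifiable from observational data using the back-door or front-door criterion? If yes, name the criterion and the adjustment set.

P(K|do(H)): backdoor, adjust for ∅.

desc(H)\{H}={D,K}; candidates ⊆ {B,M,Q,R,S}.
∅: H⊥K given ∅ in G with H→· removed — back-door holds.
P(K|do(H)) = P(K|H) — no adjustment needed.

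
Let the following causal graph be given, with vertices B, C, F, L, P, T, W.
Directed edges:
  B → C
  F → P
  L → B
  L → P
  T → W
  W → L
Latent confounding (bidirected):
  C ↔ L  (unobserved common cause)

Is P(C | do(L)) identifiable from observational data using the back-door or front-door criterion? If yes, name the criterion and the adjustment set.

P(C|do(L)): frontdoor, adjust for {B}.

desc(L)\{L}={B,C,P}; candidates ⊆ {F,T,W}.
L↔C: latent back-door arc(s) into L.
size 0: {}; under {} L still reaches {C,T,W} ∋ C.
size 1: {F}, {T}, {W}; under {F} L still reaches {C,T,W} ∋ C.
size 2: {F,T}, {F,W}, {T,W}; under {F,T} L still reaches {C,W} ∋ C.
L↔C cannot be blocked by any observed set — no back-door set.
{B}: (i) intercepts every directed L→C path; (ii) no back-door L→{B}; (iii) {L} blocks every back-door {B}→C. Front-door holds.
P(C|do(L)) = Σ_{B} P(B|L) Σ_{L'} P(C|B,L')P(L').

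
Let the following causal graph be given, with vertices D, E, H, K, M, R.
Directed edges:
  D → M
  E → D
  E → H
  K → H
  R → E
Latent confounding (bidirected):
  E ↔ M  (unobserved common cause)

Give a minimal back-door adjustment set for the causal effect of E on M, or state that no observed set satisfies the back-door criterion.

E→M: no observed back-door set.

desc(E)\{E}={D,H,M}; candidates ⊆ {K,R}.
E↔M: latent back-door arc(s) into E.
size 0: {}; under {} E still reaches {M,R} ∋ M.
size 1: {K}, {R}; under {K} E still reaches {M,R} ∋ M.
size 2: {K,R}; under {K,R} E still reaches {M} ∋ M.
E↔M cannot be blocked by any observed set — no back-door set.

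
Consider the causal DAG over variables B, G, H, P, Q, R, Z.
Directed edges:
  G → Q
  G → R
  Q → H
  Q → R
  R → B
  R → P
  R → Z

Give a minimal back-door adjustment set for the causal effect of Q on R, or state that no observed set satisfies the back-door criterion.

desc(Q)\{Q}={B,H,P,R,Z}; candidates ⊆ {G}.
size 0: {}; under {} Q still reaches {B,G,P,R,Z} ∋ R.
{G}: Q⊥R given {G} in G with Q→· removed — back-door holds.

Q→R: minimal back-door set {G}.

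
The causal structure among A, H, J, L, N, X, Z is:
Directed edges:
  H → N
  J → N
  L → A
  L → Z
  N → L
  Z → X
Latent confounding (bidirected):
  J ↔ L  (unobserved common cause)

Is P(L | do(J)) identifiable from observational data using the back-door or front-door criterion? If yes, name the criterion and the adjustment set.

desc(J)\{J}={A,L,N,X,Z}; candidates ⊆ {H}.
J↔L: latent back-door arc(s) into J.
size 0: {}; under {} J still reaches {A,L,X,Z} ∋ L.
size 1: {H}; under {H} J still reaches {A,L,X,Z} ∋ L.
J↔L cannot be blocked by any observed set — no back-door set.
{N}: (i) intercepts every directed J→L path; (ii) no back-door J→{N}; (iii) {J} blocks every back-door {N}→L. Front-door holds.
P(L|do(J)) = Σ_{N} P(N|J) Σ_{J'} P(L|N,J')P(J').

P(L|do(J)): frontdoor, adjust for {N}.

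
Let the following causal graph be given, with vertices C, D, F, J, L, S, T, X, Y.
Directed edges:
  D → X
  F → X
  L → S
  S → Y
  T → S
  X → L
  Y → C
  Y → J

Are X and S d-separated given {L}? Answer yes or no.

Yes — X ⊥ S | {L}.

Bayes-Ball from X | {L} reaches {D,F}.
S ∉ reach(X|{L}) ⇒ X ⊥ S | {L}.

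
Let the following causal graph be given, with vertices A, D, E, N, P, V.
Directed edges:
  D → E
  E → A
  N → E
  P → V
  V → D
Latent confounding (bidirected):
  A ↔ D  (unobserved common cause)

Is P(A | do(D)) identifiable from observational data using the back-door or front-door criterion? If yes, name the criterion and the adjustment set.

desc(D)\{D}={A,E}; candidates ⊆ {N,P,V}.
D↔A: latent back-door arc(s) into D.
size 0: {}; under {} D still reaches {A,P,V} ∋ A.
size 1: {N}, {P}, {V}; under {N} D still reaches {A,P,V} ∋ A.
size 2: {N,P}, {N,V}, {P,V}; under {N,P} D still reaches {A,V} ∋ A.
D↔A cannot be blocked by any observed set — no back-door set.
{E}: (i) intercepts every directed D→A path; (ii) no back-door D→{E}; (iii) {D} blocks every back-door {E}→A. Front-door holds.
P(A|do(D)) = Σ_{E} P(E|D) Σ_{D'} P(A|E,D')P(D').

P(A|do(D)): frontdoor, adjust for {E}.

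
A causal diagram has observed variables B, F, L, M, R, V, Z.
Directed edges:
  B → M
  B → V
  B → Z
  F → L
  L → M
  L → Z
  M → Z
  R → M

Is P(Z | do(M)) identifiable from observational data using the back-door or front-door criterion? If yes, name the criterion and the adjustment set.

P(Z|do(M)): backdoor, adjust for {B, L}.

desc(M)\{M}={Z}; candidates ⊆ {B,F,L,R,V}.
size 0: {}; under {} M still reaches {B,F,L,R,V,Z} ∋ Z.
size 1: {B}, {F}, {L} …(+2); under {B} M still reaches {F,L,R,Z} ∋ Z.
{B,L}: M⊥Z given {B,L} in G with M→· removed — back-door holds.
P(Z|do(M)) = Σ_{B,L} P(Z|M,B,L)·P(B,L).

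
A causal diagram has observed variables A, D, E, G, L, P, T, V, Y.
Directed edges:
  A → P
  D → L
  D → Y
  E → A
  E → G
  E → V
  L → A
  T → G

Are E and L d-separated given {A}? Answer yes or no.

No — E and L are d-connected given {A}.

Bayes-Ball from E | {A} reaches {D,G,L,V,Y}.
L ∈ reach(E|{A}) ⇒ E ⊥̸ L | {A}.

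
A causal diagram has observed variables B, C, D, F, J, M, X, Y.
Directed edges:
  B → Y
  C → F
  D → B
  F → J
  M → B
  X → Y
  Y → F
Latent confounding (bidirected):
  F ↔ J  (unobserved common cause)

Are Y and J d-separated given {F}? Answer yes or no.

No — Y and J are d-connected given {F}.

Bayes-Ball from Y | {F} reaches {B,C,D,J,M,X}.
J ∈ reach(Y|{F}) ⇒ Y ⊥̸ J | {F}.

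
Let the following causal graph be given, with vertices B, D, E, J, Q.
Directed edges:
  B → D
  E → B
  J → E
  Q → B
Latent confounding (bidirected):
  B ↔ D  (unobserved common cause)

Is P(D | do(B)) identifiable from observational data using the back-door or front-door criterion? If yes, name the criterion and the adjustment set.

P(D|do(B)): not identifiable (no BD/FD set).

desc(B)\{B}={D}; candidates ⊆ {E,J,Q}.
B↔D: latent back-door arc(s) into B.
size 0: {}; under {} B still reaches {D,E,J,Q} ∋ D.
size 1: {E}, {J}, {Q}; under {E} B still reaches {D,Q} ∋ D.
size 2: {E,J}, {E,Q}, {J,Q}; under {E,J} B still reaches {D,Q} ∋ D.
B↔D cannot be blocked by any observed set — no back-door set.
No mediator lies on a directed B→…→D path.
Neither criterion identifies P(D|do(B)) in this graph.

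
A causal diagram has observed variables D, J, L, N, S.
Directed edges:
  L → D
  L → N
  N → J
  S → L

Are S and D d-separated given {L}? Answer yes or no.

Bayes-Ball from S | {L} reaches ∅.
D ∉ reach(S|{L}) ⇒ S ⊥ D | {L}.

Yes — S ⊥ D | {L}.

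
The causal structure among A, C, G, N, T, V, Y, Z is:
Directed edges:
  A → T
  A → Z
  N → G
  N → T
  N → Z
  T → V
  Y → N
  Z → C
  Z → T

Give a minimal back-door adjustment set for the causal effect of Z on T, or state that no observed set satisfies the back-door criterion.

Z→T: minimal back-door set {A, N}.

desc(Z)\{Z}={C,T,V}; candidates ⊆ {A,G,N,Y}.
size 0: {}; under {} Z still reaches {A,G,N,T,V,Y} ∋ T.
size 1: {A}, {G}, {N} …(+1); under {A} Z still reaches {G,N,T,V,Y} ∋ T.
{A,N}: Z⊥T given {A,N} in G with Z→· removed — back-door holds.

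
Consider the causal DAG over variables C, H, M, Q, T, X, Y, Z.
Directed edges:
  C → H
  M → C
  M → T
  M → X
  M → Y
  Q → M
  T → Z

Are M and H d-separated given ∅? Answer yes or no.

No — M and H are d-connected given ∅.

Bayes-Ball from M | ∅ reaches {C,H,Q,T,X,Y,Z}.
H ∈ reach(M|∅) ⇒ M ⊥̸ H | ∅.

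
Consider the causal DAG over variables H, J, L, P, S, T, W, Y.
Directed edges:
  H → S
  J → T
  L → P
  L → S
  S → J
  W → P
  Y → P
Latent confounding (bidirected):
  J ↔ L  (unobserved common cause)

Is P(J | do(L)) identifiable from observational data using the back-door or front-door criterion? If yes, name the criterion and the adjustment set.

P(J|do(L)): frontdoor, adjust for {S}.

desc(L)\{L}={J,P,S,T}; candidates ⊆ {H,W,Y}.
L↔J: latent back-door arc(s) into L.
size 0: {}; under {} L still reaches {J,T} ∋ J.
size 1: {H}, {W}, {Y}; under {H} L still reaches {J,T} ∋ J.
size 2: {H,W}, {H,Y}, {W,Y}; under {H,W} L still reaches {J,T} ∋ J.
L↔J cannot be blocked by any observed set — no back-door set.
{S}: (i) intercepts every directed L→J path; (ii) no back-door L→{S}; (iii) {L} blocks every back-door {S}→J. Front-door holds.
P(J|do(L)) = Σ_{S} P(S|L) Σ_{L'} P(J|S,L')P(L').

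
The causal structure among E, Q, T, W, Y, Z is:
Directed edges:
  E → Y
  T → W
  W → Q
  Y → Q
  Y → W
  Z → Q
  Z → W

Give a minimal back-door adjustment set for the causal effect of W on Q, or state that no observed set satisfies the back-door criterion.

W→Q: minimal back-door set {Y, Z}.

desc(W)\{W}={Q}; candidates ⊆ {E,T,Y,Z}.
size 0: {}; under {} W still reaches {E,Q,T,Y,Z} ∋ Q.
size 1: {E}, {T}, {Y} …(+1); under {E} W still reaches {Q,T,Y,Z} ∋ Q.
{Y,Z}: W⊥Q given {Y,Z} in G with W→· removed — back-door holds.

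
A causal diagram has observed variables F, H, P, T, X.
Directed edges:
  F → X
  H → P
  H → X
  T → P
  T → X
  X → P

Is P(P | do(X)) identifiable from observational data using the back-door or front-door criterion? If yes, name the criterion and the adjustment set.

P(P|do(X)): backdoor, adjust for {H, T}.

desc(X)\{X}={P}; candidates ⊆ {F,H,T}.
size 0: {}; under {} X still reaches {F,H,P,T} ∋ P.
size 1: {F}, {H}, {T}; under {F} X still reaches {H,P,T} ∋ P.
{H,T}: X⊥P given {H,T} in G with X→· removed — back-door holds.
P(P|do(X)) = Σ_{H,T} P(P|X,H,T)·P(H,T).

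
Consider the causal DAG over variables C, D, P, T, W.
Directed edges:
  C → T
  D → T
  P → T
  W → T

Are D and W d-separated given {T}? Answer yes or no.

Bayes-Ball from D | {T} reaches {C,P,W}.
W ∈ reach(D|{T}) ⇒ D ⊥̸ W | {T}.

No — D and W are d-connected given {T}.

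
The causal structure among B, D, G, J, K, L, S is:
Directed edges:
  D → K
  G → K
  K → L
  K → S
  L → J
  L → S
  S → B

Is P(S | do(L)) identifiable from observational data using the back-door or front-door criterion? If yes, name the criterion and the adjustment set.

desc(L)\{L}={B,J,S}; candidates ⊆ {D,G,K}.
size 0: {}; under {} L still reaches {B,D,G,K,S} ∋ S.
{K}: L⊥S given {K} in G with L→· removed — back-door holds.
P(S|do(L)) = Σ_{K} P(S|L,K)·P(K).

P(S|do(L)): backdoor, adjust for {K}.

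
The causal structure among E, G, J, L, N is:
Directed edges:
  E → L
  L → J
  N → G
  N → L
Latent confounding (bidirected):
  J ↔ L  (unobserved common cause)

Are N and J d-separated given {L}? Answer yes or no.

No — N and J are d-connected given {L}.

Bayes-Ball from N | {L} reaches {E,G,J}.
J ∈ reach(N|{L}) ⇒ N ⊥̸ J | {L}.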